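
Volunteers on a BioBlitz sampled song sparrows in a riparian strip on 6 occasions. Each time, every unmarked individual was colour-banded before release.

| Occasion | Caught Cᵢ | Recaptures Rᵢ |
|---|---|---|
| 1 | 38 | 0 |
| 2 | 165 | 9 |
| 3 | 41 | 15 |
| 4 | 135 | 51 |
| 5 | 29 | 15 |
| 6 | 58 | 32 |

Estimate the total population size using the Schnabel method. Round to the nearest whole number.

Marked at large before each occasion: Mᵢ = Σⱼ<ᵢ (Cⱼ − Rⱼ) → M1=0, M2=38, M3=194, M4=220, M5=304, M6=318
Σ MᵢCᵢ = 0·38 + 38·165 + 194·41 + 220·135 + 304·29 + 318·58 = 0 + 6270 + 7954 + 29700 + 8816 + 18444 = 71184
Σ Rᵢ = 0 + 9 + 15 + 51 + 15 + 32 = 122
N̂ = 71184 / 122 ≈ 583.48 → 583

N ≈ 583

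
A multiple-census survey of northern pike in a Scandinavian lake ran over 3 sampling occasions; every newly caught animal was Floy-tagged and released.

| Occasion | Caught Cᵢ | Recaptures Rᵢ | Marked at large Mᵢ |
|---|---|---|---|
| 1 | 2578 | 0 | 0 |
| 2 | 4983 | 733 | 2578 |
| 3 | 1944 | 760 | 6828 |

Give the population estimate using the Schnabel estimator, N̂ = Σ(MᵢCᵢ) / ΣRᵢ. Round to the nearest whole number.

N ≈ 17,495

Σ MᵢCᵢ = 0·2578 + 2578·4983 + 6828·1944 = 0 + 12846174 + 13273632 = 26119806
Σ Rᵢ = 0 + 733 + 760 = 1493
N̂ = 26119806 / 1493 ≈ 17494.8 → 17495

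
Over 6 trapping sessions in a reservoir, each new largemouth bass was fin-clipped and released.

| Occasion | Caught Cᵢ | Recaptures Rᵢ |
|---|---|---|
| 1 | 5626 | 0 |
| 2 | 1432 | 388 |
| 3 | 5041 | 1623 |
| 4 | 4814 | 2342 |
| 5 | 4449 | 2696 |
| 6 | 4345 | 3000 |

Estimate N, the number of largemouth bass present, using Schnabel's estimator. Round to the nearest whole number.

N ≈ 20,730

Marked at large before each occasion: Mᵢ = Σⱼ<ᵢ (Cⱼ − Rⱼ) → M1=0, M2=5626, M3=6670, M4=10088, M5=12560, M6=14313
Σ MᵢCᵢ = 0·5626 + 5626·1432 + 6670·5041 + 10088·4814 + 12560·4449 + 14313·4345 = 0 + 8056432 + 33623470 + 48563632 + 55879440 + 62189985 = 208312959
Σ Rᵢ = 0 + 388 + 1623 + 2342 + 2696 + 3000 = 10049
N̂ = 208312959 / 10049 ≈ 20729.7 → 20730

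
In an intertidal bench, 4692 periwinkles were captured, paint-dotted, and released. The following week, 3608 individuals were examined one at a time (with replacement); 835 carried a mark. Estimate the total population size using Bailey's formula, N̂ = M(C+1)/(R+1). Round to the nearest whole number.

N ≈ 20,255

N̂ = 4692·(3608+1)/(835+1) = 4692·3609/836 = 16933428/836 ≈ 20255.3 → 20255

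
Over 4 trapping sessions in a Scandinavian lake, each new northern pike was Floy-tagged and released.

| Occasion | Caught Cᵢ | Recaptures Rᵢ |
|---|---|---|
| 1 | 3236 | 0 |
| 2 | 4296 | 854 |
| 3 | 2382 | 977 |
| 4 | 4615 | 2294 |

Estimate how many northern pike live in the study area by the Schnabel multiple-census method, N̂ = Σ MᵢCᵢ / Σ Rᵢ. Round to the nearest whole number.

Marked at large before each occasion: Mᵢ = Σⱼ<ᵢ (Cⱼ − Rⱼ) → M1=0, M2=3236, M3=6678, M4=8083
Σ MᵢCᵢ = 0·3236 + 3236·4296 + 6678·2382 + 8083·4615 = 0 + 13901856 + 15906996 + 37303045 = 67111897
Σ Rᵢ = 0 + 854 + 977 + 2294 = 4125
N̂ = 67111897 / 4125 ≈ 16269.6 → 16270

N ≈ 16,270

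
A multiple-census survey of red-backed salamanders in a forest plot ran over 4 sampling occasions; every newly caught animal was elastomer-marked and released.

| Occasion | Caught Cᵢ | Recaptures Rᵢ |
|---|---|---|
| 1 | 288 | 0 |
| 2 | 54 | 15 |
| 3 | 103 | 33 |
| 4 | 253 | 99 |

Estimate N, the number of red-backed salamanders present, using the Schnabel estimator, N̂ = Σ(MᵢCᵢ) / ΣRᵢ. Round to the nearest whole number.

Marked at large before each occasion: Mᵢ = Σⱼ<ᵢ (Cⱼ − Rⱼ) → M1=0, M2=288, M3=327, M4=397
Σ MᵢCᵢ = 0·288 + 288·54 + 327·103 + 397·253 = 0 + 15552 + 33681 + 100441 = 149674
Σ Rᵢ = 0 + 15 + 33 + 99 = 147
N̂ = 149674 / 147 ≈ 1018.2 → 1018

N ≈ 1018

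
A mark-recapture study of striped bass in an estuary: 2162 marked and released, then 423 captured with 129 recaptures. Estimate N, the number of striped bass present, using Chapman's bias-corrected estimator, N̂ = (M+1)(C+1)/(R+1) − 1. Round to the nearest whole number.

N̂ = (2162+1)(423+1)/(129+1) − 1 = 2163·424/130 − 1
= 917112/130 − 1 ≈ 7054.7 − 1 ≈ 7053.7 → 7054

N ≈ 7054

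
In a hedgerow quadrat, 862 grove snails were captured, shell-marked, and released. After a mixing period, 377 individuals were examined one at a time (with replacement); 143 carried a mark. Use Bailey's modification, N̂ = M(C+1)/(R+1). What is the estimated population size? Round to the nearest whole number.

N ≈ 2263

N̂ = 862·(377+1)/(143+1) = 862·378/144 = 325836/144 ≈ 2262.8 → 2263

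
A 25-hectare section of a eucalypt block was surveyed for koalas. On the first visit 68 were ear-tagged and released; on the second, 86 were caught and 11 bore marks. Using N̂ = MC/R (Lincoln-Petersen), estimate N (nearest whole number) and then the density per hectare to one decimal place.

N̂ = 68·86/11 = 5848/11 ≈ 531.6 → 532
Density = N̂ / area = 532 / 25 ≈ 21.28 → 21.3 per hectare

density ≈ 21.3 koalas per hectare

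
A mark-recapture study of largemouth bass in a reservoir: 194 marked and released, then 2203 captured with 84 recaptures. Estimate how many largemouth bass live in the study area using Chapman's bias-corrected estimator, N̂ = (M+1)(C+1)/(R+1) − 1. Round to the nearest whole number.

N ≈ 5055

N̂ = (194+1)(2203+1)/(84+1) − 1 = 195·2204/85 − 1
= 429780/85 − 1 ≈ 5056.2 − 1 ≈ 5055.2 → 5055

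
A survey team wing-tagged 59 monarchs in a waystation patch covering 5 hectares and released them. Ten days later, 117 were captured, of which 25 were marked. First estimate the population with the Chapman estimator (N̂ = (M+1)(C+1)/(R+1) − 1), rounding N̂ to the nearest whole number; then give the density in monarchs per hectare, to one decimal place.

density ≈ 54.2 monarchs per hectare

N̂ = 60·118/26 − 1 = 7080/26 − 1 ≈ 271.3 → 271
Density = N̂ / area = 271 / 5 ≈ 54.20 → 54.2 per hectare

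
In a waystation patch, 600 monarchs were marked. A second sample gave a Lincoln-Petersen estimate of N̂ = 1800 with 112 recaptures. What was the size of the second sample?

From N = M·C/R: C = N·R / M = 1800·112 / 600 = 201600 / 600 = 336.

C = 336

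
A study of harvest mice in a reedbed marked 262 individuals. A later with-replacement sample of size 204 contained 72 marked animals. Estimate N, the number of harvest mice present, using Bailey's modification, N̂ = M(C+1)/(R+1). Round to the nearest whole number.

N̂ = 262·(204+1)/(72+1) = 262·205/73 = 53710/73 ≈ 735.8 → 736

N ≈ 736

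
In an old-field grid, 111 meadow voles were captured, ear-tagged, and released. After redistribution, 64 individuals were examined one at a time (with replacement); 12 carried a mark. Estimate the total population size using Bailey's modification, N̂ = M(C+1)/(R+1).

N̂ = 111·(64+1)/(12+1) = 111·65/13 = 7215/13 = 555

N = 555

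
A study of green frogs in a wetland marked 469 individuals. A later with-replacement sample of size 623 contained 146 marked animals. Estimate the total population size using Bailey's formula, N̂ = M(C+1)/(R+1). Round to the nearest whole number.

N ≈ 1991

N̂ = 469·(623+1)/(146+1) = 469·624/147 = 292656/147 ≈ 1990.9 → 1991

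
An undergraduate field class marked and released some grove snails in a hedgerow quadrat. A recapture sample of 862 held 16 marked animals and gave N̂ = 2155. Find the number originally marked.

M = 40

From N = M·C/R: M = N·R / C = 2155·16 / 862 = 34480 / 862 = 40.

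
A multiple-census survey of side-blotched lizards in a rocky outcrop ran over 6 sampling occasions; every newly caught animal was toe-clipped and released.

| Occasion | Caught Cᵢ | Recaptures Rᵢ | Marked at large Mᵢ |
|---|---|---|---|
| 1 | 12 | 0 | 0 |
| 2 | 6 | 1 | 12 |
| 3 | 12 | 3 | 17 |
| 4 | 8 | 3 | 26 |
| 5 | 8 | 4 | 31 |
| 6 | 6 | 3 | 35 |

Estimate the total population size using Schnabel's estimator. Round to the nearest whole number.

Σ MᵢCᵢ = 0·12 + 12·6 + 17·12 + 26·8 + 31·8 + 35·6 = 0 + 72 + 204 + 208 + 248 + 210 = 942
Σ Rᵢ = 0 + 1 + 3 + 3 + 4 + 3 = 14
N̂ = 942 / 14 ≈ 67.3 → 67

N ≈ 67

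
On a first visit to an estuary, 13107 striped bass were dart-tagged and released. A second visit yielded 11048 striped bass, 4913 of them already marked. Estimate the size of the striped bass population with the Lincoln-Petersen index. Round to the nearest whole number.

Lincoln-Petersen assumes M/N = R/C, so N = M·C / R.
N = (13107 × 11048) / 4913 = 144806136 / 4913 ≈ 29474.1 → 29474

N ≈ 29,474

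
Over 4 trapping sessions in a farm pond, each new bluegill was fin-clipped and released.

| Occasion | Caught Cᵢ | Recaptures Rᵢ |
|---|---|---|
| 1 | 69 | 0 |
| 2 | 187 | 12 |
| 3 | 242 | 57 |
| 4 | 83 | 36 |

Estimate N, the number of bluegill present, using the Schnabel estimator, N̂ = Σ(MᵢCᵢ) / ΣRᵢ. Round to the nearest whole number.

Marked at large before each occasion: Mᵢ = Σⱼ<ᵢ (Cⱼ − Rⱼ) → M1=0, M2=69, M3=244, M4=429
Σ MᵢCᵢ = 0·69 + 69·187 + 244·242 + 429·83 = 0 + 12903 + 59048 + 35607 = 107558
Σ Rᵢ = 0 + 12 + 57 + 36 = 105
N̂ = 107558 / 105 ≈ 1024.4 → 1024

N ≈ 1024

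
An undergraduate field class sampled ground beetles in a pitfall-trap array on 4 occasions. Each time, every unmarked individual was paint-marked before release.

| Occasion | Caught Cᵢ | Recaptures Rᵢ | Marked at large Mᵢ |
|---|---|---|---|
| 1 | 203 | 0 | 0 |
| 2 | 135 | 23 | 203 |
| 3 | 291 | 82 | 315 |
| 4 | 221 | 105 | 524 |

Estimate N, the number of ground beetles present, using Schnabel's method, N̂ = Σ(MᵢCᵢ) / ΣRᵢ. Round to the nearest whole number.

N ≈ 1118

Σ MᵢCᵢ = 0·203 + 203·135 + 315·291 + 524·221 = 0 + 27405 + 91665 + 115804 = 234874
Σ Rᵢ = 0 + 23 + 82 + 105 = 210
N̂ = 234874 / 210 ≈ 1118.4 → 1118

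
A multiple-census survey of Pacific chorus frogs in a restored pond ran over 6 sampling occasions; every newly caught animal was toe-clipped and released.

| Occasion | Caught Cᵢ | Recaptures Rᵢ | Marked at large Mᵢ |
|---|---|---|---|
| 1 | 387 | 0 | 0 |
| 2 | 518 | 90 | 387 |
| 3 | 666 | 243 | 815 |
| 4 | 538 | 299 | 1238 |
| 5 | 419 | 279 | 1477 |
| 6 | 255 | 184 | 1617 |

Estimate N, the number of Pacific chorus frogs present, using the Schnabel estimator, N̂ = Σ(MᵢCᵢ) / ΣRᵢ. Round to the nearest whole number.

N ≈ 2229

Σ MᵢCᵢ = 0·387 + 387·518 + 815·666 + 1238·538 + 1477·419 + 1617·255 = 0 + 200466 + 542790 + 666044 + 618863 + 412335 = 2440498
Σ Rᵢ = 0 + 90 + 243 + 299 + 279 + 184 = 1095
N̂ = 2440498 / 1095 ≈ 2228.8 → 2229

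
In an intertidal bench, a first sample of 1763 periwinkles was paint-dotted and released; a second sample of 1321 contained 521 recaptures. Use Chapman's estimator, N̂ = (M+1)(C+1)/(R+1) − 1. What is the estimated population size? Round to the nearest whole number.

N̂ = (1763+1)(1321+1)/(521+1) − 1 = 1764·1322/522 − 1
= 2332008/522 − 1 ≈ 4467.4 − 1 ≈ 4466.4 → 4466

N ≈ 4466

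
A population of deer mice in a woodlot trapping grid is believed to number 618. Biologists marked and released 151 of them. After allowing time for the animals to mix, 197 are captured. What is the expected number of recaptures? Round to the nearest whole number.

Expected recaptures E[R] = M·C / N.
E[R] = 151 × 197 / 618 = 29747 / 618 ≈ 48.1 → 48

expected recaptures ≈ 48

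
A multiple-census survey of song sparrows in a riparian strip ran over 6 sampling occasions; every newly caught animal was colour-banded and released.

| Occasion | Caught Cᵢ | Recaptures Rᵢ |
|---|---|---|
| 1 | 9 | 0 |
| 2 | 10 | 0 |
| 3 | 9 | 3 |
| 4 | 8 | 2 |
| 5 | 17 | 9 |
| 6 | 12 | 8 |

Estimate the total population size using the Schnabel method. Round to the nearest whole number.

Marked at large before each occasion: Mᵢ = Σⱼ<ᵢ (Cⱼ − Rⱼ) → M1=0, M2=9, M3=19, M4=25, M5=31, M6=39
Σ MᵢCᵢ = 0·9 + 9·10 + 19·9 + 25·8 + 31·17 + 39·12 = 0 + 90 + 171 + 200 + 527 + 468 = 1456
Σ Rᵢ = 0 + 0 + 3 + 2 + 9 + 8 = 22
N̂ = 1456 / 22 ≈ 66.2 → 66

N ≈ 66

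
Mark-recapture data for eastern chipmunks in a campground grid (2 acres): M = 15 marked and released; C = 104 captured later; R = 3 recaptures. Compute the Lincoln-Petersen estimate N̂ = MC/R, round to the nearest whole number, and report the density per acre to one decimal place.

N̂ = 15·104/3 = 1560/3 = 520
Density = N̂ / area = 520 / 2 = 260.0 per acre

density ≈ 260.0 eastern chipmunks per acre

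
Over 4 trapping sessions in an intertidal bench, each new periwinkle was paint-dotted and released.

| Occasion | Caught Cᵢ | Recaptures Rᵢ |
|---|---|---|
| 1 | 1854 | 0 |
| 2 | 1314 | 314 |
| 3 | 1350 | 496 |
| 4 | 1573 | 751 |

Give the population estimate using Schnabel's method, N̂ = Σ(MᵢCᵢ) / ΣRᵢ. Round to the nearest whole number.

N ≈ 7765

Marked at large before each occasion: Mᵢ = Σⱼ<ᵢ (Cⱼ − Rⱼ) → M1=0, M2=1854, M3=2854, M4=3708
Σ MᵢCᵢ = 0·1854 + 1854·1314 + 2854·1350 + 3708·1573 = 0 + 2436156 + 3852900 + 5832684 = 12121740
Σ Rᵢ = 0 + 314 + 496 + 751 = 1561
N̂ = 12121740 / 1561 ≈ 7765.4 → 7765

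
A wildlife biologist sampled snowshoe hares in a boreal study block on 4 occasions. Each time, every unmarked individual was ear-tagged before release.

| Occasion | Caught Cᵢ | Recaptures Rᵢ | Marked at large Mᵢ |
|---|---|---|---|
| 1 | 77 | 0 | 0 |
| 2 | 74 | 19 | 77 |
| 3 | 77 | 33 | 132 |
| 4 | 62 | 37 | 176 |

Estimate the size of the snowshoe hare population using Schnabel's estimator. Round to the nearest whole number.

Σ MᵢCᵢ = 0·77 + 77·74 + 132·77 + 176·62 = 0 + 5698 + 10164 + 10912 = 26774
Σ Rᵢ = 0 + 19 + 33 + 37 = 89
N̂ = 26774 / 89 ≈ 300.8 → 301

N ≈ 301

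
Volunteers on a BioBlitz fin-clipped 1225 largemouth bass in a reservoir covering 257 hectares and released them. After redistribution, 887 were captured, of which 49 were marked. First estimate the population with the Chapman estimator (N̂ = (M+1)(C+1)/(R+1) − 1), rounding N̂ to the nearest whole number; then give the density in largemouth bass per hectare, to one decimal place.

N̂ = 1226·888/50 − 1 = 1088688/50 − 1 ≈ 21772.8 → 21773
Density = N̂ / area = 21773 / 257 ≈ 84.72 → 84.7 per hectare

density ≈ 84.7 largemouth bass per hectare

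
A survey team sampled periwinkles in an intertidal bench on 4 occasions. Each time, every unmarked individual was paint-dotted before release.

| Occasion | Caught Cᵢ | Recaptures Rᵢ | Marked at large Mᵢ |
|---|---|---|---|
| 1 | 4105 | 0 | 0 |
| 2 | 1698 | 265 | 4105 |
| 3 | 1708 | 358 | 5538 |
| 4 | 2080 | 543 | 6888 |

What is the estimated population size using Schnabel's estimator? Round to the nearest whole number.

Σ MᵢCᵢ = 0·4105 + 4105·1698 + 5538·1708 + 6888·2080 = 0 + 6970290 + 9458904 + 14327040 = 30756234
Σ Rᵢ = 0 + 265 + 358 + 543 = 1166
N̂ = 30756234 / 1166 ≈ 26377.6 → 26378

N ≈ 26,378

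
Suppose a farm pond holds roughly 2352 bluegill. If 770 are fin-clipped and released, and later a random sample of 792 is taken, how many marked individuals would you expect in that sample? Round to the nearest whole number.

Expected recaptures E[R] = M·C / N.
E[R] = 770 × 792 / 2352 = 609840 / 2352 ≈ 259.3 → 259

expected recaptures ≈ 259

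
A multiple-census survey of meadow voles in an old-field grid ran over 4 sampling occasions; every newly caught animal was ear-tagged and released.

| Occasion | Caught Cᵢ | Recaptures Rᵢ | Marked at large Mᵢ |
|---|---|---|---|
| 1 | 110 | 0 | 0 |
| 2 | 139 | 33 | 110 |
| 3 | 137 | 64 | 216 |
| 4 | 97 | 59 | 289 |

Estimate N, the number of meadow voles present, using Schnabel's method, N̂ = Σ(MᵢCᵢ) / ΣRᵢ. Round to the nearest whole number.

N ≈ 467

Σ MᵢCᵢ = 0·110 + 110·139 + 216·137 + 289·97 = 0 + 15290 + 29592 + 28033 = 72915
Σ Rᵢ = 0 + 33 + 64 + 59 = 156
N̂ = 72915 / 156 ≈ 467.4 → 467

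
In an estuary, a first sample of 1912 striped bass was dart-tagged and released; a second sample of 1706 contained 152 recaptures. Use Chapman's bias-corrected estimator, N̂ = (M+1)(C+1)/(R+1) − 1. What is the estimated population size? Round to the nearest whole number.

N ≈ 21,342

N̂ = (1912+1)(1706+1)/(152+1) − 1 = 1913·1707/153 − 1
= 3265491/153 − 1 ≈ 21343.1 − 1 ≈ 21342.1 → 21342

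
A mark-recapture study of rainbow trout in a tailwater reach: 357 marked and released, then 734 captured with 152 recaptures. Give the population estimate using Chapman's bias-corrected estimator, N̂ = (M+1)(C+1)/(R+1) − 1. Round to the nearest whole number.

N ≈ 1719

N̂ = (357+1)(734+1)/(152+1) − 1 = 358·735/153 − 1
= 263130/153 − 1 ≈ 1719.8 − 1 ≈ 1718.8 → 1719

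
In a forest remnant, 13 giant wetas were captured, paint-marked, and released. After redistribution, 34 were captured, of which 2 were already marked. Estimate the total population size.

N = (13 × 34) / 2 = 442 / 2 = 221

N = 221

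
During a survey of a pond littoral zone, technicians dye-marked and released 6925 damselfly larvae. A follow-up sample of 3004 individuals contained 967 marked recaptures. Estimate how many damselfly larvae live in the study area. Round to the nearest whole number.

N ≈ 21,513

The marked fraction in the recapture sample should equal the marked fraction in the population: 967/3004 = 6925/N.
N = (6925 × 3004) / 967 = 20802700 / 967 ≈ 21512.6 → 21513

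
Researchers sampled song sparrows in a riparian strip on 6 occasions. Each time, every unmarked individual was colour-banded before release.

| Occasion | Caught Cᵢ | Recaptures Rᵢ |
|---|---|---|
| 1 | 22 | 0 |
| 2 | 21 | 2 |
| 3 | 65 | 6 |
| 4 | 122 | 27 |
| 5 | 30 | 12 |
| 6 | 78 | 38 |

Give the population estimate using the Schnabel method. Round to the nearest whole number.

N ≈ 445

Marked at large before each occasion: Mᵢ = Σⱼ<ᵢ (Cⱼ − Rⱼ) → M1=0, M2=22, M3=41, M4=100, M5=195, M6=213
Σ MᵢCᵢ = 0·22 + 22·21 + 41·65 + 100·122 + 195·30 + 213·78 = 0 + 462 + 2665 + 12200 + 5850 + 16614 = 37791
Σ Rᵢ = 0 + 2 + 6 + 27 + 12 + 38 = 85
N̂ = 37791 / 85 ≈ 444.6 → 445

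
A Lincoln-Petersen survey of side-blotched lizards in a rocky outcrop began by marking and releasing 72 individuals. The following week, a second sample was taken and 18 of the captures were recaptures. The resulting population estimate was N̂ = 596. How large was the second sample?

From N = M·C/R: C = N·R / M = 596·18 / 72 = 10728 / 72 = 149.

C = 149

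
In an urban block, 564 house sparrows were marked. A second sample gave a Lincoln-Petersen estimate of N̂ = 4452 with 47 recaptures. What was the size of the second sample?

From N = M·C/R: C = N·R / M = 4452·47 / 564 = 209244 / 564 = 371.

C = 371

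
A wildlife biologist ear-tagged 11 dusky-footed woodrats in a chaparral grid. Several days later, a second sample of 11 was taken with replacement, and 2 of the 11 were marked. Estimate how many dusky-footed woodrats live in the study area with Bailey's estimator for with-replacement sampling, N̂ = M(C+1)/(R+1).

N = 44

N̂ = 11·(11+1)/(2+1) = 11·12/3 = 132/3 = 44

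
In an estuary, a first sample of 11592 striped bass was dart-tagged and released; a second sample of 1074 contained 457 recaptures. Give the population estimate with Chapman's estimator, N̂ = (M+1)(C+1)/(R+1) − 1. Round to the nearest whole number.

N̂ = (11592+1)(1074+1)/(457+1) − 1 = 11593·1075/458 − 1
= 12462475/458 − 1 ≈ 27210.6 − 1 ≈ 27209.6 → 27210

N ≈ 27,210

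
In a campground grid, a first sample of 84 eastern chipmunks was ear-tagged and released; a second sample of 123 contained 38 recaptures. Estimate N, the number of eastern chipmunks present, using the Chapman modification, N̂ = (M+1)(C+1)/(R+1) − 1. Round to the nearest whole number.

N ≈ 269

N̂ = (84+1)(123+1)/(38+1) − 1 = 85·124/39 − 1
= 10540/39 − 1 ≈ 270.3 − 1 ≈ 269.3 → 269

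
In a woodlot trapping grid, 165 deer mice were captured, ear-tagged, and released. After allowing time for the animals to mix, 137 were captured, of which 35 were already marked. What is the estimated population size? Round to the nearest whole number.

If marked individuals mix randomly, R/C ≈ M/N, giving N ≈ M·C/R.
N = (165 × 137) / 35 = 22605 / 35 ≈ 645.9 → 646

N ≈ 646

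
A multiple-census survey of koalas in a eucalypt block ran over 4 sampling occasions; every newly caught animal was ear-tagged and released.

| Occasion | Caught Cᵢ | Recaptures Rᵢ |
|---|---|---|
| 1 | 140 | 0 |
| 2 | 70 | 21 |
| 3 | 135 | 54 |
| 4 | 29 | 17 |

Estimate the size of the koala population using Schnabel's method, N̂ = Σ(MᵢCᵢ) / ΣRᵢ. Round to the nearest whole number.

N ≈ 469

Marked at large before each occasion: Mᵢ = Σⱼ<ᵢ (Cⱼ − Rⱼ) → M1=0, M2=140, M3=189, M4=270
Σ MᵢCᵢ = 0·140 + 140·70 + 189·135 + 270·29 = 0 + 9800 + 25515 + 7830 = 43145
Σ Rᵢ = 0 + 21 + 54 + 17 = 92
N̂ = 43145 / 92 ≈ 469.0 → 469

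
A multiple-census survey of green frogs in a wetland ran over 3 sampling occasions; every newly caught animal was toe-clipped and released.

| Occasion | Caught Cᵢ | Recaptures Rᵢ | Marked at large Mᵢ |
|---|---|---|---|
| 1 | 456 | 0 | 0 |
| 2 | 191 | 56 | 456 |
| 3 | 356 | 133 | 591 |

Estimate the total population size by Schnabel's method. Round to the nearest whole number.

Σ MᵢCᵢ = 0·456 + 456·191 + 591·356 = 0 + 87096 + 210396 = 297492
Σ Rᵢ = 0 + 56 + 133 = 189
N̂ = 297492 / 189 ≈ 1574.0 → 1574

N ≈ 1574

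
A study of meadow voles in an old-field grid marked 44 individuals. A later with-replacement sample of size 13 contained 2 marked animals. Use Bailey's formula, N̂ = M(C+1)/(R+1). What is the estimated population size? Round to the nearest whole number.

N ≈ 205

N̂ = 44·(13+1)/(2+1) = 44·14/3 = 616/3 ≈ 205.3 → 205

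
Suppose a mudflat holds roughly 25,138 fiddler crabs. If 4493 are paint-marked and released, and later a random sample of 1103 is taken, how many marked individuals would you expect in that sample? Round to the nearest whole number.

expected recaptures ≈ 197

The marked fraction of the population is 4493/25138, so in a sample of 1103 expect C·(M/N) marked.
E[R] = 4493 × 1103 / 25138 = 4955779 / 25138 ≈ 197.1 → 197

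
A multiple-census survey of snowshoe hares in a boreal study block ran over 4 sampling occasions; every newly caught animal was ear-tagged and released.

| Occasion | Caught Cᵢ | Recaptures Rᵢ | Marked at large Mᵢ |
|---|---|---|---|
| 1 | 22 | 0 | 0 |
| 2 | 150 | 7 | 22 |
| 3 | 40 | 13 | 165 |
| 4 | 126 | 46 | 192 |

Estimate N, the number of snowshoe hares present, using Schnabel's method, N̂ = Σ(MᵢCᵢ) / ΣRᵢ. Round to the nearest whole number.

N ≈ 517

Σ MᵢCᵢ = 0·22 + 22·150 + 165·40 + 192·126 = 0 + 3300 + 6600 + 24192 = 34092
Σ Rᵢ = 0 + 7 + 13 + 46 = 66
N̂ = 34092 / 66 ≈ 516.5 → 517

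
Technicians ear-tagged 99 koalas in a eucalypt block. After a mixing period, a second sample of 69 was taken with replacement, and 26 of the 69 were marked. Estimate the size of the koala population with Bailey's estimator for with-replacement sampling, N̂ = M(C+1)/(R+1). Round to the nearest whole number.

N̂ = 99·(69+1)/(26+1) = 99·70/27 = 6930/27 ≈ 256.7 → 257

N ≈ 257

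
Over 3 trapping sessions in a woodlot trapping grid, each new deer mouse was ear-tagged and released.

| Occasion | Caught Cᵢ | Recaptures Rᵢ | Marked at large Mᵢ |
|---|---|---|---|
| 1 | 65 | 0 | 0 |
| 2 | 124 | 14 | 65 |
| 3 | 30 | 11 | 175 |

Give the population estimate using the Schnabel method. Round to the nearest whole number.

Σ MᵢCᵢ = 0·65 + 65·124 + 175·30 = 0 + 8060 + 5250 = 13310
Σ Rᵢ = 0 + 14 + 11 = 25
N̂ = 13310 / 25 ≈ 532.4 → 532

N ≈ 532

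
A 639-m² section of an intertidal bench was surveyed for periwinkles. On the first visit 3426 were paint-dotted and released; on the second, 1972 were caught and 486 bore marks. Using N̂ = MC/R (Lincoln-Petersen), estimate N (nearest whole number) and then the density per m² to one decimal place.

N̂ = 3426·1972/486 = 6756072/486 ≈ 13901.4 → 13901
Density = N̂ / area = 13901 / 639 ≈ 21.75 → 21.8 per m²

density ≈ 21.8 periwinkles per m²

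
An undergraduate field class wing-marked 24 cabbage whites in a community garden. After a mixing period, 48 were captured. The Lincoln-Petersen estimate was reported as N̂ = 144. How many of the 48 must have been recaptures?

R = 8

From N = M·C/R: R = M·C / N = 24·48 / 144 = 1152 / 144 = 8.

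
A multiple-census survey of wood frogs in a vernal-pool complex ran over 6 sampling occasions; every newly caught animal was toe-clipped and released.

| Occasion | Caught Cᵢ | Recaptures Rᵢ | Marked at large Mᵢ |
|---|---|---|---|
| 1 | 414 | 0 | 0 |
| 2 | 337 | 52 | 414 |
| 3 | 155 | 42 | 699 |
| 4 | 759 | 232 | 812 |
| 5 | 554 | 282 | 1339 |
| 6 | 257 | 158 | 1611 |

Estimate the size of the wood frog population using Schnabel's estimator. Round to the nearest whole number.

N ≈ 2637

Σ MᵢCᵢ = 0·414 + 414·337 + 699·155 + 812·759 + 1339·554 + 1611·257 = 0 + 139518 + 108345 + 616308 + 741806 + 414027 = 2020004
Σ Rᵢ = 0 + 52 + 42 + 232 + 282 + 158 = 766
N̂ = 2020004 / 766 ≈ 2637.1 → 2637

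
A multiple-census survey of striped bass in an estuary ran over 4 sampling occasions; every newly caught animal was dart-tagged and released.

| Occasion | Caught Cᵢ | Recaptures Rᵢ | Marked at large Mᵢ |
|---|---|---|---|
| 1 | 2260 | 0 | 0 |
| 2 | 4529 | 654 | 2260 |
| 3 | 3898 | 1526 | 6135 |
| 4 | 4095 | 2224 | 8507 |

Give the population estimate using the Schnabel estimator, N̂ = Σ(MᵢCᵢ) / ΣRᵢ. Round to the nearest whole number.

Σ MᵢCᵢ = 0·2260 + 2260·4529 + 6135·3898 + 8507·4095 = 0 + 10235540 + 23914230 + 34836165 = 68985935
Σ Rᵢ = 0 + 654 + 1526 + 2224 = 4404
N̂ = 68985935 / 4404 ≈ 15664.4 → 15664

N ≈ 15,664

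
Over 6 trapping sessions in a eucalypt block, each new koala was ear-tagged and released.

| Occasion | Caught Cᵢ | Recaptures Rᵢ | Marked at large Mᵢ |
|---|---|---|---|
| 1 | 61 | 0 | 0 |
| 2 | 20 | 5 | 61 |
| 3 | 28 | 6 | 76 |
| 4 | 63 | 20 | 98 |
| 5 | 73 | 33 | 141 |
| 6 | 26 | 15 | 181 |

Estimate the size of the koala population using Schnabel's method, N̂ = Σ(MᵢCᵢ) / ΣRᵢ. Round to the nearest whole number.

Σ MᵢCᵢ = 0·61 + 61·20 + 76·28 + 98·63 + 141·73 + 181·26 = 0 + 1220 + 2128 + 6174 + 10293 + 4706 = 24521
Σ Rᵢ = 0 + 5 + 6 + 20 + 33 + 15 = 79
N̂ = 24521 / 79 ≈ 310.4 → 310

N ≈ 310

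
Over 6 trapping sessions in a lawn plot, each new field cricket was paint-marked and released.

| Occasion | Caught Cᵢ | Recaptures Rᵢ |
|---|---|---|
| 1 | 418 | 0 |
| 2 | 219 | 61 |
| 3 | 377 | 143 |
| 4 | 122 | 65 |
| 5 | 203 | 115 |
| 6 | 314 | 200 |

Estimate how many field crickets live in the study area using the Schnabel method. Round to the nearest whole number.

Marked at large before each occasion: Mᵢ = Σⱼ<ᵢ (Cⱼ − Rⱼ) → M1=0, M2=418, M3=576, M4=810, M5=867, M6=955
Σ MᵢCᵢ = 0·418 + 418·219 + 576·377 + 810·122 + 867·203 + 955·314 = 0 + 91542 + 217152 + 98820 + 176001 + 299870 = 883385
Σ Rᵢ = 0 + 61 + 143 + 65 + 115 + 200 = 584
N̂ = 883385 / 584 ≈ 1512.6 → 1513

N ≈ 1513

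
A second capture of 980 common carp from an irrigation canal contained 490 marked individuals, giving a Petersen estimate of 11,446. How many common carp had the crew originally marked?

From N = M·C/R: M = N·R / C = 11446·490 / 980 = 5608540 / 980 = 5723.

M = 5723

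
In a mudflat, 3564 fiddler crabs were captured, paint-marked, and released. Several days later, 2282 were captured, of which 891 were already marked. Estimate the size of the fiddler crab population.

The marked fraction in the recapture sample should equal the marked fraction in the population: 891/2282 = 3564/N.
N = (3564 × 2282) / 891 = 8133048 / 891 = 9128

N = 9128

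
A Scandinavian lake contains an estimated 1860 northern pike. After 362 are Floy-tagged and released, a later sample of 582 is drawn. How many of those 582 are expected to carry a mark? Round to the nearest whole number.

Expected recaptures E[R] = M·C / N.
E[R] = 362 × 582 / 1860 = 210684 / 1860 ≈ 113.3 → 113

expected recaptures ≈ 113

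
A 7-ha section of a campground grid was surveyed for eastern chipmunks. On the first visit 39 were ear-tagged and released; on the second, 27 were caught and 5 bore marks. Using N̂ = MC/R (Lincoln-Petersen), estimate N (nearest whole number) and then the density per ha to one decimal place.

density ≈ 30.1 eastern chipmunks per ha

N̂ = 39·27/5 = 1053/5 ≈ 210.6 → 211
Density = N̂ / area = 211 / 7 ≈ 30.14 → 30.1 per ha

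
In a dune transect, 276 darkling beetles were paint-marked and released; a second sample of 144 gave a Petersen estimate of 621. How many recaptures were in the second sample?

From N = M·C/R: R = M·C / N = 276·144 / 621 = 39744 / 621 = 64.

R = 64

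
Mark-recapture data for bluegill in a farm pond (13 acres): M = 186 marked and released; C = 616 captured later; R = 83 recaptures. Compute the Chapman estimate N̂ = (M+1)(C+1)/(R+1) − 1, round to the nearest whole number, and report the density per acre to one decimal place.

N̂ = 187·617/84 − 1 = 115379/84 − 1 ≈ 1372.6 → 1373
Density = N̂ / area = 1373 / 13 ≈ 105.62 → 105.6 per acre

density ≈ 105.6 bluegill per acre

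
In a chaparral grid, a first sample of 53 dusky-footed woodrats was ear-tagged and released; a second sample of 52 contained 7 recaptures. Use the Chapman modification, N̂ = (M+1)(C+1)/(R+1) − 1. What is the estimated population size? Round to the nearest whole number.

N̂ = (53+1)(52+1)/(7+1) − 1 = 54·53/8 − 1
= 2862/8 − 1 ≈ 357.8 − 1 ≈ 356.8 → 357

N ≈ 357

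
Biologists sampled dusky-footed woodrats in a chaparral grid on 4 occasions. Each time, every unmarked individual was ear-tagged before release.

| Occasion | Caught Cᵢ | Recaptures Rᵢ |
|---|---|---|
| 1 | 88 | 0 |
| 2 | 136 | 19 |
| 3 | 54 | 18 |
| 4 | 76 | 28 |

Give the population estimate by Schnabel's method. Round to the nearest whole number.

Marked at large before each occasion: Mᵢ = Σⱼ<ᵢ (Cⱼ − Rⱼ) → M1=0, M2=88, M3=205, M4=241
Σ MᵢCᵢ = 0·88 + 88·136 + 205·54 + 241·76 = 0 + 11968 + 11070 + 18316 = 41354
Σ Rᵢ = 0 + 19 + 18 + 28 = 65
N̂ = 41354 / 65 ≈ 636.2 → 636

N ≈ 636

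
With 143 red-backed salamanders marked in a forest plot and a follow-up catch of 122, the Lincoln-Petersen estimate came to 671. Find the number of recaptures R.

From N = M·C/R: R = M·C / N = 143·122 / 671 = 17446 / 671 = 26.

R = 26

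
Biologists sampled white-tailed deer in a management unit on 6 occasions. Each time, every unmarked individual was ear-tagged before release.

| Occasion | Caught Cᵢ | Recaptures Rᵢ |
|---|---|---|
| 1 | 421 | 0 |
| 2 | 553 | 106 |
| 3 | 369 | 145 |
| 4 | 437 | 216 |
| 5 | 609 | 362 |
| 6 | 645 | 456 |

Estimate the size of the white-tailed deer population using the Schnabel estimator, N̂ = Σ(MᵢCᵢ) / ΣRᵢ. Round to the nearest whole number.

Marked at large before each occasion: Mᵢ = Σⱼ<ᵢ (Cⱼ − Rⱼ) → M1=0, M2=421, M3=868, M4=1092, M5=1313, M6=1560
Σ MᵢCᵢ = 0·421 + 421·553 + 868·369 + 1092·437 + 1313·609 + 1560·645 = 0 + 232813 + 320292 + 477204 + 799617 + 1006200 = 2836126
Σ Rᵢ = 0 + 106 + 145 + 216 + 362 + 456 = 1285
N̂ = 2836126 / 1285 ≈ 2207.1 → 2207

N ≈ 2207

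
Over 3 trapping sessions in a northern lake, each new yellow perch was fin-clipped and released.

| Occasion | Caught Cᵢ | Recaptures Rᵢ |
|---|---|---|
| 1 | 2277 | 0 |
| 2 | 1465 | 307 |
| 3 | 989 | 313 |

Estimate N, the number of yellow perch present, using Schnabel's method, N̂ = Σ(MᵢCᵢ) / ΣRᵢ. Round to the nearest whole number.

Marked at large before each occasion: Mᵢ = Σⱼ<ᵢ (Cⱼ − Rⱼ) → M1=0, M2=2277, M3=3435
Σ MᵢCᵢ = 0·2277 + 2277·1465 + 3435·989 = 0 + 3335805 + 3397215 = 6733020
Σ Rᵢ = 0 + 307 + 313 = 620
N̂ = 6733020 / 620 ≈ 10859.7 → 10860

N ≈ 10,860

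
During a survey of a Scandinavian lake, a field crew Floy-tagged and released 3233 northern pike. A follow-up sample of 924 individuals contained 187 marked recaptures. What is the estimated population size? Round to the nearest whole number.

N ≈ 15,975

N = (3233 × 924) / 187 = 2987292 / 187 ≈ 15974.8 → 15975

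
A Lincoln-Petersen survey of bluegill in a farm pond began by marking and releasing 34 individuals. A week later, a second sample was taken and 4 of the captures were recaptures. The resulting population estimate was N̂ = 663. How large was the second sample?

From N = M·C/R: C = N·R / M = 663·4 / 34 = 2652 / 34 = 78.

C = 78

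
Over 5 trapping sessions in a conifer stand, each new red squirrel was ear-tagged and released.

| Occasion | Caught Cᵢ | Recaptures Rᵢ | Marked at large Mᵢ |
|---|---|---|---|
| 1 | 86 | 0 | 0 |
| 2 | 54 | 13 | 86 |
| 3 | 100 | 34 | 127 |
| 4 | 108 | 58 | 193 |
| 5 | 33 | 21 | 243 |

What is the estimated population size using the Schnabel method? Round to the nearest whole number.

N ≈ 367

Σ MᵢCᵢ = 0·86 + 86·54 + 127·100 + 193·108 + 243·33 = 0 + 4644 + 12700 + 20844 + 8019 = 46207
Σ Rᵢ = 0 + 13 + 34 + 58 + 21 = 126
N̂ = 46207 / 126 ≈ 366.7 → 367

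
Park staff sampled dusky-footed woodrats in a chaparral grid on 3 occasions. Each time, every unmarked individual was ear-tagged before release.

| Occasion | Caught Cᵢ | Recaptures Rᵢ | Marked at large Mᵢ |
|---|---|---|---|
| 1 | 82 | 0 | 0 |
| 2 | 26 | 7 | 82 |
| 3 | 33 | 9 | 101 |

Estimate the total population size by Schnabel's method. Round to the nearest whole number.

Σ MᵢCᵢ = 0·82 + 82·26 + 101·33 = 0 + 2132 + 3333 = 5465
Σ Rᵢ = 0 + 7 + 9 = 16
N̂ = 5465 / 16 ≈ 341.6 → 342

N ≈ 342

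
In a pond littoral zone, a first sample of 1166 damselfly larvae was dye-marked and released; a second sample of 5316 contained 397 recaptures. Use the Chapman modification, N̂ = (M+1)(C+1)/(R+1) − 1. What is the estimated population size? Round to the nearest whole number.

N̂ = (1166+1)(5316+1)/(397+1) − 1 = 1167·5317/398 − 1
= 6204939/398 − 1 ≈ 15590.3 − 1 ≈ 15589.3 → 15589

N ≈ 15,589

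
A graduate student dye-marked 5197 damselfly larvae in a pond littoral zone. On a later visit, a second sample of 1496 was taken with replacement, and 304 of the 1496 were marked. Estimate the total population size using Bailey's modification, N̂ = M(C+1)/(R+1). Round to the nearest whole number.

N ≈ 25,508

N̂ = 5197·(1496+1)/(304+1) = 5197·1497/305 = 7779909/305 ≈ 25507.9 → 25508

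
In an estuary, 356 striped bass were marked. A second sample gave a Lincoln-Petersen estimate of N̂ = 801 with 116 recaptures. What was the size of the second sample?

C = 261

From N = M·C/R: C = N·R / M = 801·116 / 356 = 92916 / 356 = 261.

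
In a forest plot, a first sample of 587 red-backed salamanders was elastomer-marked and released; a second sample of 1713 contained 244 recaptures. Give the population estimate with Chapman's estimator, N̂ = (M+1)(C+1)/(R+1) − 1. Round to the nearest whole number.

N ≈ 4113

N̂ = (587+1)(1713+1)/(244+1) − 1 = 588·1714/245 − 1
= 1007832/245 − 1 ≈ 4113.6 − 1 ≈ 4112.6 → 4113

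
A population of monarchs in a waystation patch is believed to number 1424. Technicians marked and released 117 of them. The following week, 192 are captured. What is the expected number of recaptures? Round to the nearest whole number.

The marked fraction of the population is 117/1424, so in a sample of 192 expect C·(M/N) marked.
E[R] = 117 × 192 / 1424 = 22464 / 1424 ≈ 15.8 → 16

expected recaptures ≈ 16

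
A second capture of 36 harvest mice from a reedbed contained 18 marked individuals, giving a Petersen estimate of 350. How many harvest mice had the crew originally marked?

M = 175

From N = M·C/R: M = N·R / C = 350·18 / 36 = 6300 / 36 = 175.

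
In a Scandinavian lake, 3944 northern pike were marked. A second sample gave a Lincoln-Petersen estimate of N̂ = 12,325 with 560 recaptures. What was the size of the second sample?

From N = M·C/R: C = N·R / M = 12325·560 / 3944 = 6902000 / 3944 = 1750.

C = 1750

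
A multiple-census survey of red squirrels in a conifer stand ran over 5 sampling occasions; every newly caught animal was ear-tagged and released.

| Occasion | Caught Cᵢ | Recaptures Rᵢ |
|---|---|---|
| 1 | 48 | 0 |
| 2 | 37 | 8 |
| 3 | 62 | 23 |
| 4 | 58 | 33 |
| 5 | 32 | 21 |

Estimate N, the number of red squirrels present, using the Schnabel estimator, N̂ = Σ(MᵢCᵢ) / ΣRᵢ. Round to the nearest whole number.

Marked at large before each occasion: Mᵢ = Σⱼ<ᵢ (Cⱼ − Rⱼ) → M1=0, M2=48, M3=77, M4=116, M5=141
Σ MᵢCᵢ = 0·48 + 48·37 + 77·62 + 116·58 + 141·32 = 0 + 1776 + 4774 + 6728 + 4512 = 17790
Σ Rᵢ = 0 + 8 + 23 + 33 + 21 = 85
N̂ = 17790 / 85 ≈ 209.3 → 209

N ≈ 209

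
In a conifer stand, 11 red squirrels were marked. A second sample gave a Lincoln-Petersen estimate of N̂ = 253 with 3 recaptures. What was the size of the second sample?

From N = M·C/R: C = N·R / M = 253·3 / 11 = 759 / 11 = 69.

C = 69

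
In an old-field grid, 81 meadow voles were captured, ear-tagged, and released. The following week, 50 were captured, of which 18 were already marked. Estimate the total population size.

N = 225

If marked individuals mix randomly, R/C ≈ M/N, giving N ≈ M·C/R.
N = (81 × 50) / 18 = 4050 / 18 = 225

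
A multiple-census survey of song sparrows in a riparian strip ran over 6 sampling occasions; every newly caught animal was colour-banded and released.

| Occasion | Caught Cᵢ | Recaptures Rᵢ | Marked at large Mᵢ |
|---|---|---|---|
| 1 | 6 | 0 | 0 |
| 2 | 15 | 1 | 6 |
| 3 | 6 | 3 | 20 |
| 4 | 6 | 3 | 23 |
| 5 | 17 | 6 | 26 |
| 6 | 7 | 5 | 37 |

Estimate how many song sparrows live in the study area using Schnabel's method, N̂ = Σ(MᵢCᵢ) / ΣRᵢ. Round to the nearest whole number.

N ≈ 58

Σ MᵢCᵢ = 0·6 + 6·15 + 20·6 + 23·6 + 26·17 + 37·7 = 0 + 90 + 120 + 138 + 442 + 259 = 1049
Σ Rᵢ = 0 + 1 + 3 + 3 + 6 + 5 = 18
N̂ = 1049 / 18 ≈ 58.3 → 58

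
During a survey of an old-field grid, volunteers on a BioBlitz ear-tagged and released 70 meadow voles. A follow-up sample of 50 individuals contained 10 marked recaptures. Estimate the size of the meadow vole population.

N = 350

The marked fraction in the recapture sample should equal the marked fraction in the population: 10/50 = 70/N.
N = (70 × 50) / 10 = 3500 / 10 = 350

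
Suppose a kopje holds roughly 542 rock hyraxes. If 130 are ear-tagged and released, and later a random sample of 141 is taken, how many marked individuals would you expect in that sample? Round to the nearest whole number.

expected recaptures ≈ 34

Expected recaptures E[R] = M·C / N.
E[R] = 130 × 141 / 542 = 18330 / 542 ≈ 33.8 → 34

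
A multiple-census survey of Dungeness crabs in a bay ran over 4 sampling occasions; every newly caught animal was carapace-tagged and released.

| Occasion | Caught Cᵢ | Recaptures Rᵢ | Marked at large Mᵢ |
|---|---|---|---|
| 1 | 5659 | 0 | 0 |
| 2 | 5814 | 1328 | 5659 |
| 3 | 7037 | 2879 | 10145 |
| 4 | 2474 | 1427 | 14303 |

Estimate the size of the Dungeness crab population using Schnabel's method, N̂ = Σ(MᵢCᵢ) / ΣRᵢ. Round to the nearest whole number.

Σ MᵢCᵢ = 0·5659 + 5659·5814 + 10145·7037 + 14303·2474 = 0 + 32901426 + 71390365 + 35385622 = 139677413
Σ Rᵢ = 0 + 1328 + 2879 + 1427 = 5634
N̂ = 139677413 / 5634 ≈ 24791.9 → 24792

N ≈ 24,792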